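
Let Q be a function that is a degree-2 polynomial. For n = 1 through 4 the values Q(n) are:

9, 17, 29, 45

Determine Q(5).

Write Q(n) = an² + bn + c; the 4 given values yield a linear system in the 3 coefficients.
Solving, Q(n) = 2n² + 2n + 5.
Then Q(5) = 65.

65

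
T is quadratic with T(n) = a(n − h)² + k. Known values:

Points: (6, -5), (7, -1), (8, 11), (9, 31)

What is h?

6

First differences 4, 12, 20; second difference 8 = 2a, so a = 4.
Expanding, the n-coefficient is −2ah = -8h; matching it to the data gives h = 6, and then k = -5.
So T(n) = 4(n − 6)² − 5.
Hence h = 6.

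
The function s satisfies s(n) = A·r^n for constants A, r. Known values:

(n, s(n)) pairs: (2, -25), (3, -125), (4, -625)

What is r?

5

Consecutive ratio: -125/(-25) = 5, and -625/(-125) = 5, so r = 5.
Then A·5^2 = -25 gives A = -1, and s(n) = -1·5^n.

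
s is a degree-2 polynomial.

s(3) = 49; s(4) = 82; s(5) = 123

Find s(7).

229

Write s(n) = an² + bn + c; the 3 given values yield a linear system in the 3 coefficients.
Solving, s(n) = 4n² + 5n - 2.
Then s(7) = 229.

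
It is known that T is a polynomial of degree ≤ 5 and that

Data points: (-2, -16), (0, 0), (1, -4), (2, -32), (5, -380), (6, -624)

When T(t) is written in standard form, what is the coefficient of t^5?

0

Write T(t) = at^5 + bt^4 + ct³ + dt² + et + p; the 6 given values yield a linear system in the 6 coefficients.
Solving, the top 2 coefficients vanish, and T(t) = -2t³ - 6t² + 4t.
The coefficient of t^5 is 0.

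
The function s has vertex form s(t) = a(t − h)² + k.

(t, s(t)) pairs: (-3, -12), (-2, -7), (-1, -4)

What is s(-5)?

First differences 5, 3; second difference -2 = 2a, so a = -1.
Expanding, the t-coefficient is −2ah = 2h; matching it to the data gives h = 0, and then k = -3.
So s(t) = -1(t + 0)² − 3.
s(-5) = -1·(-5)² − 3 = -28.

-28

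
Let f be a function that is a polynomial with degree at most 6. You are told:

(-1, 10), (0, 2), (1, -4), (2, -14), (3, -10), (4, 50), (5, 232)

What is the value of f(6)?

626

First differences: -8, -6, -10, 4, 60, 182. Second differences: 2, -4, 14, 56, 122. Third differences: -6, 18, 42, 66. Fourth differences: 24, 24, 24.
Level-4 differences are constant, so f has degree 4.
Fitting a degree-4 polynomial gives f(k) = k^4 - 3k³ - 4k + 2.
Then f(6) = 626.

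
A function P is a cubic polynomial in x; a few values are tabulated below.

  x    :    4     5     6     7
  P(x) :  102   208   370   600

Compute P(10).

Write P(x) = ax³ + bx² + cx + d; the 4 given values yield a linear system in the 4 coefficients.
Solving, P(x) = 2x³ - 2x² + 2x - 2.
Then P(10) = 1818.

1818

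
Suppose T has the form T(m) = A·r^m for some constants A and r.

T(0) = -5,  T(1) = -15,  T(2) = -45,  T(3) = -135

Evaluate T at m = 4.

-405

Consecutive ratio: -15/(-5) = 3, and -45/(-15) = 3, so r = 3.
Then A·3^0 = -5 gives A = -5, and T(m) = -5·3^m.
T(4) = -5·3^4 = -405.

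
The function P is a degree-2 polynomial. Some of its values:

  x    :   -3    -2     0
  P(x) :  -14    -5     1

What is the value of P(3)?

-20

Write P(x) = ax² + bx + c; the 3 given values yield a linear system in the 3 coefficients.
Solving, P(x) = -2x² - x + 1.
Then P(3) = -20.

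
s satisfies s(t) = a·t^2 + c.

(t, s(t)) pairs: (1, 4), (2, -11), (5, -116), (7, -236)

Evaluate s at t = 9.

-396

From s(1) = 4 and s(2) = -11: 1a + c = 4 and 4a + c = -11.
Subtracting: 3a = -15, so a = -5; then c = 4 − (-5)·1 = 9.
So s(t) = -5t² + 9, and s(9) = -396.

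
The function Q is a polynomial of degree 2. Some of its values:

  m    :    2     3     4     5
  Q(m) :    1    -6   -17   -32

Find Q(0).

3

First differences: -7, -11, -15. Second differences: -4, -4.
Level-2 differences are constant, so Q has degree 2.
Fitting a degree-2 polynomial gives Q(m) = -2m² + 3m + 3.
Then Q(0) = 3.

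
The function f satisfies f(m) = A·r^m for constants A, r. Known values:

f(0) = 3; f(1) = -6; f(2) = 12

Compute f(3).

-24

Consecutive ratio: -6/3 = -2, and 12/(-6) = -2, so r = -2.
Then A·(-2)^0 = 3 gives A = 3, and f(m) = 3·(-2)^m.
f(3) = 3·(-2)^3 = -24.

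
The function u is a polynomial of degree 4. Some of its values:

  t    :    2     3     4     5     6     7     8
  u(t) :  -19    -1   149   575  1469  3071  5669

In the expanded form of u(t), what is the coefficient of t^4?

First differences: 18, 150, 426, 894, 1602, 2598. Second differences: 132, 276, 468, 708, 996. Third differences: 144, 192, 240, 288. Fourth differences: 48, 48, 48.
Level-4 differences are constant, so u has degree 4.
Fitting a degree-4 polynomial gives u(t) = 2t^4 - 4t³ - 8t² + 4t + 5.
The coefficient of t^4 is 2.

2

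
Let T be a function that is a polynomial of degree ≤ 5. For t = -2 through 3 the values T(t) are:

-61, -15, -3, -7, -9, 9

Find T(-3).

First differences: 46, 12, -4, -2, 18. Second differences: -34, -16, 2, 20. Third differences: 18, 18, 18.
Level-3 differences are constant, so T has degree 3.
Fitting a degree-3 polynomial gives T(t) = 3t³ - 8t² + t - 3.
Then T(-3) = -159.

-159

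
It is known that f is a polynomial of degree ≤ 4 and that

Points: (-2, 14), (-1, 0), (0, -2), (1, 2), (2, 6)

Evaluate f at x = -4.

First differences: -14, -2, 4, 4. Second differences: 12, 6, 0. Third differences: -6, -6.
Level-3 differences are constant, so f has degree 3.
Fitting a degree-3 polynomial gives f(x) = -x³ + 3x² + 2x - 2.
Then f(-4) = 102.

102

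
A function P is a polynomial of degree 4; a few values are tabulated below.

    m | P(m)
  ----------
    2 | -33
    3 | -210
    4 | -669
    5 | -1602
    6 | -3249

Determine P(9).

Write P(m) = am^4 + bm³ + cm² + dm + e; the 5 given values yield a linear system in the 5 coefficients.
Solving, P(m) = -2m^4 - 4m³ + 5m² + 4m + 3.
Then P(9) = -15594.

-15594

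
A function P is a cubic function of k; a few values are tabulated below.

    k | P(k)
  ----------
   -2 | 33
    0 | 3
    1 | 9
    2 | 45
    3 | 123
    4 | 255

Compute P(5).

453

Write P(k) = ak³ + bk² + ck + d; the 6 given values yield a linear system in the 4 coefficients.
Solving, P(k) = 2k³ + 9k² - 5k + 3.
Then P(5) = 453.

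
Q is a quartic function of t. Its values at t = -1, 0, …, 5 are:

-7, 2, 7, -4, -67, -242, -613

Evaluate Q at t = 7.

First differences: 9, 5, -11, -63, -175, -371. Second differences: -4, -16, -52, -112, -196. Third differences: -12, -36, -60, -84. Fourth differences: -24, -24, -24.
Level-4 differences are constant, so Q has degree 4.
Fitting a degree-4 polynomial gives Q(t) = -t^4 - t² + 7t + 2.
Then Q(7) = -2399.

-2399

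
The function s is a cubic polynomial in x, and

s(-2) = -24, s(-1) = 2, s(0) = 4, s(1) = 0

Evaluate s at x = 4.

132

Write s(x) = ax³ + bx² + cx + d; the 4 given values yield a linear system in the 4 coefficients.
Solving, s(x) = 3x³ - 3x² - 4x + 4.
Then s(4) = 132.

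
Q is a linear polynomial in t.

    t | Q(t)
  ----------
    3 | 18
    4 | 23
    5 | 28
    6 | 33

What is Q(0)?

3

First differences: 5, 5, 5.
Level-1 differences are constant, so Q has degree 1.
Fitting a degree-1 polynomial gives Q(t) = 5t + 3.
The constant term is Q(0) = 3.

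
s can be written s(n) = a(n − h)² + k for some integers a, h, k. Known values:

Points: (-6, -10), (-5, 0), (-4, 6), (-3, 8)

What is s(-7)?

-24

First differences 10, 6, 2; second difference -4 = 2a, so a = -2.
Expanding, the n-coefficient is −2ah = 4h; matching it to the data gives h = -3, and then k = 8.
So s(n) = -2(n + 3)² + 8.
s(-7) = -2·(-4)² + 8 = -24.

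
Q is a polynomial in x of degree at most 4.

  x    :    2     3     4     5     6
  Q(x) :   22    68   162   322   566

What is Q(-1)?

-8

First differences: 46, 94, 160, 244. Second differences: 48, 66, 84. Third differences: 18, 18.
Level-3 differences are constant, so Q has degree 3.
Fitting a degree-3 polynomial gives Q(x) = 3x³ - 3x² + 4x + 2.
Then Q(-1) = -8.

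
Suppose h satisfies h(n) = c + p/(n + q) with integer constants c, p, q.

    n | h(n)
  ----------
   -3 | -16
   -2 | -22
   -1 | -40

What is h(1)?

(h(n) − c)(n + q) = p for each data point; the three points give a linear system in c and q, then p follows.
Solving: c = -4, q = 0, p = 36, so h(n) = -4 + 36/(n + 0).
Then h(1) = -4 + 36/1 = 32.

32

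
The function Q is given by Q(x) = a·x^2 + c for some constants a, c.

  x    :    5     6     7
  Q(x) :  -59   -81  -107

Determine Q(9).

-171

From Q(5) = -59 and Q(6) = -81: 25a + c = -59 and 36a + c = -81.
Subtracting: 11a = -22, so a = -2; then c = -59 − (-2)·25 = -9.
So Q(x) = -2x² − 9, and Q(9) = -171.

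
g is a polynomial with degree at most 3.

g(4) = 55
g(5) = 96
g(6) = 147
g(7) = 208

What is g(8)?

279

First differences: 41, 51, 61. Second differences: 10, 10.
Level-2 differences are constant, so g has degree 2.
Fitting a degree-2 polynomial gives g(t) = 5t² - 4t - 9.
Then g(8) = 279.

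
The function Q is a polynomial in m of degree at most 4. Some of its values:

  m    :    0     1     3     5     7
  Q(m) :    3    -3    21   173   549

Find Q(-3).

-51

Write Q(m) = am^4 + bm³ + cm² + dm + e; the 5 given values yield a linear system in the 5 coefficients.
Solving, the leading coefficient vanishes, and Q(m) = 2m³ - 2m² - 6m + 3.
Then Q(-3) = -51.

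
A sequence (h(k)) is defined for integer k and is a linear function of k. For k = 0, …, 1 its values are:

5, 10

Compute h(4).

Write h(k) = ak + b; the 2 given values yield a linear system in the 2 coefficients.
Solving, h(k) = 5k + 5.
Then h(4) = 25.

25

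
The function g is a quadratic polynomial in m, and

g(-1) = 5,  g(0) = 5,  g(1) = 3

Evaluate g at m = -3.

Write g(m) = am² + bm + c; the 3 given values yield a linear system in the 3 coefficients.
Solving, g(m) = -m² - m + 5.
Then g(-3) = -1.

-1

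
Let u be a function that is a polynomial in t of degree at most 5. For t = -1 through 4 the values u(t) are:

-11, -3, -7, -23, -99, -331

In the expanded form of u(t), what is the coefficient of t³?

4

First differences: 8, -4, -16, -76, -232. Second differences: -12, -12, -60, -156. Third differences: 0, -48, -96. Fourth differences: -48, -48.
Level-4 differences are constant, so u has degree 4.
Fitting a degree-4 polynomial gives u(t) = -2t^4 + 4t³ - 4t² - 2t - 3.
The coefficient of t³ is 4.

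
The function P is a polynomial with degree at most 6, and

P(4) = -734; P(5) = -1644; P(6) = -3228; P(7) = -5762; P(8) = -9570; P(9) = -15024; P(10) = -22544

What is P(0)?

First differences: -910, -1584, -2534, -3808, -5454, -7520. Second differences: -674, -950, -1274, -1646, -2066. Third differences: -276, -324, -372, -420. Fourth differences: -48, -48, -48.
Level-4 differences are constant, so P has degree 4.
Fitting a degree-4 polynomial gives P(x) = -2x^4 - 2x³ - 5x² - 5x + 6.
The constant term is P(0) = 6.

6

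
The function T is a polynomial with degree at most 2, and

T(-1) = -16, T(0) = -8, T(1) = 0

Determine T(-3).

-32

First differences: 8, 8.
Level-1 differences are constant, so T has degree 1.
Fitting a degree-1 polynomial gives T(k) = 8k - 8.
Then T(-3) = -32.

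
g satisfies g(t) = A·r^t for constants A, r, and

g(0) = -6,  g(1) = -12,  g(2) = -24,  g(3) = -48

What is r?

Consecutive ratio: -12/(-6) = 2, and -24/(-12) = 2, so r = 2.
Then A·2^0 = -6 gives A = -6, and g(t) = -6·2^t.

2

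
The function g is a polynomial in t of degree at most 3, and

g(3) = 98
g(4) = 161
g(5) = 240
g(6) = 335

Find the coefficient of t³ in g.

Write g(t) = at³ + bt² + ct + d; the 4 given values yield a linear system in the 4 coefficients.
Solving, the leading coefficient vanishes, and g(t) = 8t² + 7t + 5.
The coefficient of t³ is 0.

0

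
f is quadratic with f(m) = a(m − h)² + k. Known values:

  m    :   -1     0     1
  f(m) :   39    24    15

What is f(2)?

12

First differences -15, -9; second difference 6 = 2a, so a = 3.
Expanding, the m-coefficient is −2ah = -6h; matching it to the data gives h = 2, and then k = 12.
So f(m) = 3(m − 2)² + 12.
f(2) = 3·0² + 12 = 12.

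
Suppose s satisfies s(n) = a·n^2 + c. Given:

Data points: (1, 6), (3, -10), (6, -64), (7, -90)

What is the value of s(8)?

From s(1) = 6 and s(3) = -10: 1a + c = 6 and 9a + c = -10.
Subtracting: 8a = -16, so a = -2; then c = 6 − (-2)·1 = 8.
So s(n) = -2n² + 8, and s(8) = -120.

-120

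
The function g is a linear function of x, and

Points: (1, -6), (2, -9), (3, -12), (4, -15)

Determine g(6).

-21

First differences: -3, -3, -3.
Level-1 differences are constant, so g has degree 1.
Fitting a degree-1 polynomial gives g(x) = -3x - 3.
Then g(6) = -21.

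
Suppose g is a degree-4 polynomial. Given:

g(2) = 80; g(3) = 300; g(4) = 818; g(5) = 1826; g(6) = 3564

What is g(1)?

Write g(x) = ax^4 + bx³ + cx² + dx + e; the 5 given values yield a linear system in the 5 coefficients.
Solving, g(x) = 2x^4 + 4x³ + 3x² - x + 6.
Then g(1) = 14.

14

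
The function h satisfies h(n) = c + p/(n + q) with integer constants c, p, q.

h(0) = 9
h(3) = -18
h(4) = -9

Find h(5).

-6

(h(n) − c)(n + q) = p for each data point; the three points give a linear system in c and q, then p follows.
Solving: c = 0, q = -2, p = -18, so h(n) = -18/(n − 2).
Then h(5) = 0 − 18/3 = -6.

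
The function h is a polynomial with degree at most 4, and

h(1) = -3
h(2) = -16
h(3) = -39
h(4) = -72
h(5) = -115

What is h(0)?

First differences: -13, -23, -33, -43. Second differences: -10, -10, -10.
Level-2 differences are constant, so h has degree 2.
Fitting a degree-2 polynomial gives h(x) = -5x² + 2x.
Then h(0) = 0.

0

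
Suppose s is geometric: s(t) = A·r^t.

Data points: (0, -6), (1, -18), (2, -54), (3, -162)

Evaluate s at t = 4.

Consecutive ratio: -18/(-6) = 3, and -54/(-18) = 3, so r = 3.
Then A·3^0 = -6 gives A = -6, and s(t) = -6·3^t.
s(4) = -6·3^4 = -486.

-486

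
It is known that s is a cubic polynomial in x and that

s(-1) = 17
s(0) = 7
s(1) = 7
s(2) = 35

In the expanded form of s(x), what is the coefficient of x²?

Write s(x) = ax³ + bx² + cx + d; the 4 given values yield a linear system in the 4 coefficients.
Solving, s(x) = 3x³ + 5x² - 8x + 7.
The coefficient of x² is 5.

5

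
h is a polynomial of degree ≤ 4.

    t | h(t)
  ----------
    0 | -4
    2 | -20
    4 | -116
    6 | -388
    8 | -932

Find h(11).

Write h(t) = at^4 + bt³ + ct² + dt + e; the 5 given values yield a linear system in the 5 coefficients.
Solving, the leading coefficient vanishes, and h(t) = -2t³ + 2t² - 4t - 4.
Then h(11) = -2468.

-2468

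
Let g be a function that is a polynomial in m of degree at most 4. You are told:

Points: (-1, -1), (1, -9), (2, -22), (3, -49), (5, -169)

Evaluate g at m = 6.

Write g(m) = am^4 + bm³ + cm² + dm + e; the 5 given values yield a linear system in the 5 coefficients.
Solving, the leading coefficient vanishes, and g(m) = -m³ - m² - 3m - 4.
Then g(6) = -274.

-274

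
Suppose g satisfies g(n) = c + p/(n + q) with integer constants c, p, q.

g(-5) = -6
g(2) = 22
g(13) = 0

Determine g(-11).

-4

(g(n) − c)(n + q) = p for each data point; the three points give a linear system in c and q, then p follows.
Solving: c = -2, q = -1, p = 24, so g(n) = -2 + 24/(n − 1).
Then g(-11) = -2 + 24/(-12) = -4.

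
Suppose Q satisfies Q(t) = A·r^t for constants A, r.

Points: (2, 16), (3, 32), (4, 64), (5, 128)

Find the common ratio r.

Consecutive ratio: 32/16 = 2, and 64/32 = 2, so r = 2.
Then A·2^2 = 16 gives A = 4, and Q(t) = 4·2^t.

2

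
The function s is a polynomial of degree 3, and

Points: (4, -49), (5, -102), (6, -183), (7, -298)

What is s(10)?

Write s(n) = an³ + bn² + cn + d; the 4 given values yield a linear system in the 4 coefficients.
Solving, s(n) = -n³ + n² - n + 3.
Then s(10) = -907.

-907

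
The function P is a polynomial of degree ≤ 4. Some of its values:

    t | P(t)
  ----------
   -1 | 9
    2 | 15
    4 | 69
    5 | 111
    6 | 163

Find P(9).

379

Write P(t) = at^4 + bt³ + ct² + dt + e; the 5 given values yield a linear system in the 5 coefficients.
Solving, the top 2 coefficients vanish, and P(t) = 5t² - 3t + 1.
Then P(9) = 379.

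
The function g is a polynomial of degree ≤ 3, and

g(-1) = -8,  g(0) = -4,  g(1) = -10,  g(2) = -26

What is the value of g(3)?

-52

Write g(k) = ak³ + bk² + ck + d; the 4 given values yield a linear system in the 4 coefficients.
Solving, the leading coefficient vanishes, and g(k) = -5k² - k - 4.
Then g(3) = -52.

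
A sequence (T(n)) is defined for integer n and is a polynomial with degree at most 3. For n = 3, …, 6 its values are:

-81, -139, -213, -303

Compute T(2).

-39

Write T(n) = an³ + bn² + cn + d; the 4 given values yield a linear system in the 4 coefficients.
Solving, the leading coefficient vanishes, and T(n) = -8n² - 2n - 3.
Then T(2) = -39.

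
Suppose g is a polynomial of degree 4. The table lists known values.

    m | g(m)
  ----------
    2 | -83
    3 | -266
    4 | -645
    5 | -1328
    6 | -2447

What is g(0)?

Write g(m) = am^4 + bm³ + cm² + dm + e; the 5 given values yield a linear system in the 5 coefficients.
Solving, g(m) = -m^4 - 4m³ - 7m² - 7m + 7.
The constant term is g(0) = 7.

7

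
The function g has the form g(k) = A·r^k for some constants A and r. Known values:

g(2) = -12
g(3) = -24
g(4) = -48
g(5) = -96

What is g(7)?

Consecutive ratio: -24/(-12) = 2, and -48/(-24) = 2, so r = 2.
Then A·2^2 = -12 gives A = -3, and g(k) = -3·2^k.
g(7) = -3·2^7 = -384.

-384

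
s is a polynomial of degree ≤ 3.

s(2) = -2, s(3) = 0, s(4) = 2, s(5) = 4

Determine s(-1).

-8

Write s(x) = ax³ + bx² + cx + d; the 4 given values yield a linear system in the 4 coefficients.
Solving, the top 2 coefficients vanish, and s(x) = 2x - 6.
Then s(-1) = -8.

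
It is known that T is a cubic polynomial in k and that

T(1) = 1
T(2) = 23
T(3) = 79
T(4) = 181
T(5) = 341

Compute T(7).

883

First differences: 22, 56, 102, 160. Second differences: 34, 46, 58. Third differences: 12, 12.
Level-3 differences are constant, so T has degree 3.
Fitting a degree-3 polynomial gives T(k) = 2k³ + 5k² - 7k + 1.
Then T(7) = 883.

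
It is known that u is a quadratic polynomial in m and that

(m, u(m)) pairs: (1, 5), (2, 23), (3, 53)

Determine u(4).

Write u(m) = am² + bm + c; the 3 given values yield a linear system in the 3 coefficients.
Solving, u(m) = 6m² - 1.
Then u(4) = 95.

95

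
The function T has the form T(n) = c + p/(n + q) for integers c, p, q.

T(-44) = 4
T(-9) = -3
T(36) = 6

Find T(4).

(T(n) − c)(n + q) = p for each data point; the three points give a linear system in c and q, then p follows.
Solving: c = 5, q = 4, p = 40, so T(n) = 5 + 40/(n + 4).
Then T(4) = 5 + 40/8 = 10.

10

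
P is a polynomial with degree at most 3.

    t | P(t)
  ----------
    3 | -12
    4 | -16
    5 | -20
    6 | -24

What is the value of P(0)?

Write P(t) = at³ + bt² + ct + d; the 4 given values yield a linear system in the 4 coefficients.
Solving, the top 2 coefficients vanish, and P(t) = -4t.
Then P(0) = 0.

0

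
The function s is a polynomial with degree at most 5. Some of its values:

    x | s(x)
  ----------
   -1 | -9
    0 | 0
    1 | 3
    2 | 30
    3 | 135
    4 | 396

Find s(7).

First differences: 9, 3, 27, 105, 261. Second differences: -6, 24, 78, 156. Third differences: 30, 54, 78. Fourth differences: 24, 24.
Level-4 differences are constant, so s has degree 4.
Fitting a degree-4 polynomial gives s(x) = x^4 + 3x³ - 4x² + 3x.
Then s(7) = 3255.

3255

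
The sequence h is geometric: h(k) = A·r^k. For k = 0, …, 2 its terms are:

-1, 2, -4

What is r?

Consecutive ratio: 2/(-1) = -2, and -4/2 = -2, so r = -2.
Then A·(-2)^0 = -1 gives A = -1, and h(k) = -1·(-2)^k.

-2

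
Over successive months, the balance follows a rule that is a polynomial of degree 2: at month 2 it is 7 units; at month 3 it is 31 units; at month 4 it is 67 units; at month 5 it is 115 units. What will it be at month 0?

Write the value at k as f(k).
Write f(k) = ak² + bk + c; the 4 given values yield a linear system in the 3 coefficients.
Solving, f(k) = 6k² - 6k - 5.
Then f(0) = -5.

-5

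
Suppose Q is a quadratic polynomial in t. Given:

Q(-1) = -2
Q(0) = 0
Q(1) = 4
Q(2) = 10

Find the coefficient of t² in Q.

1

First differences: 2, 4, 6. Second differences: 2, 2.
Level-2 differences are constant, so Q has degree 2.
Fitting a degree-2 polynomial gives Q(t) = t² + 3t.
The coefficient of t² is 1.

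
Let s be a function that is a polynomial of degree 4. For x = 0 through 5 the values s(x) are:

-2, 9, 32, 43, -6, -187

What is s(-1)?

First differences: 11, 23, 11, -49, -181. Second differences: 12, -12, -60, -132. Third differences: -24, -48, -72. Fourth differences: -24, -24.
Level-4 differences are constant, so s has degree 4.
Fitting a degree-4 polynomial gives s(x) = -x^4 + 2x³ + 7x² + 3x - 2.
Then s(-1) = -1.

-1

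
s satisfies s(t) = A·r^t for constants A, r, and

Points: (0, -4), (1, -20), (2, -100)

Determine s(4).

Consecutive ratio: -20/(-4) = 5, and -100/(-20) = 5, so r = 5.
Then A·5^0 = -4 gives A = -4, and s(t) = -4·5^t.
s(4) = -4·5^4 = -2500.

-2500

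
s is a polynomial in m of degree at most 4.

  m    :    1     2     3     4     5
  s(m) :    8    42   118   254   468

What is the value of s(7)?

1202

Write s(m) = am^4 + bm³ + cm² + dm + e; the 5 given values yield a linear system in the 5 coefficients.
Solving, the leading coefficient vanishes, and s(m) = 3m³ + 3m² + 4m - 2.
Then s(7) = 1202.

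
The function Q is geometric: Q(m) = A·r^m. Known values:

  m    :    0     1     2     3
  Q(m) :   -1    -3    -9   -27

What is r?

3

Consecutive ratio: -3/(-1) = 3, and -9/(-3) = 3, so r = 3.
Then A·3^0 = -1 gives A = -1, and Q(m) = -1·3^m.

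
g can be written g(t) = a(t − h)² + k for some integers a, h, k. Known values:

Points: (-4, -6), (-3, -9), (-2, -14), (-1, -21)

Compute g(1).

-41

First differences -3, -5, -7; second difference -2 = 2a, so a = -1.
Expanding, the t-coefficient is −2ah = 2h; matching it to the data gives h = -5, and then k = -5.
So g(t) = -1(t + 5)² − 5.
g(1) = -1·6² − 5 = -41.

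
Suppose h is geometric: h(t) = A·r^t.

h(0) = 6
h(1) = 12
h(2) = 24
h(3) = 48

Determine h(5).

Consecutive ratio: 12/6 = 2, and 24/12 = 2, so r = 2.
Then A·2^0 = 6 gives A = 6, and h(t) = 6·2^t.
h(5) = 6·2^5 = 192.

192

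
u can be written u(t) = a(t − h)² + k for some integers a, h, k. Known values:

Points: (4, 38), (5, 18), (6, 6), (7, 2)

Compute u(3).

First differences -20, -12, -4; second difference 8 = 2a, so a = 4.
Expanding, the t-coefficient is −2ah = -8h; matching it to the data gives h = 7, and then k = 2.
So u(t) = 4(t − 7)² + 2.
u(3) = 4·(-4)² + 2 = 66.

66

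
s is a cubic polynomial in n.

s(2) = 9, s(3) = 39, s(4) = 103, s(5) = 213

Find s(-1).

Write s(n) = an³ + bn² + cn + d; the 4 given values yield a linear system in the 4 coefficients.
Solving, s(n) = 2n³ - n² - 3n + 3.
Then s(-1) = 3.

3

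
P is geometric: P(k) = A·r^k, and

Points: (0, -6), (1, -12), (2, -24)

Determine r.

Consecutive ratio: -12/(-6) = 2, and -24/(-12) = 2, so r = 2.
Then A·2^0 = -6 gives A = -6, and P(k) = -6·2^k.

2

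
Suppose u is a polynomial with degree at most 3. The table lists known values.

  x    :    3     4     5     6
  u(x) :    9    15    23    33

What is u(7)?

Write u(x) = ax³ + bx² + cx + d; the 4 given values yield a linear system in the 4 coefficients.
Solving, the leading coefficient vanishes, and u(x) = x² - x + 3.
Then u(7) = 45.

45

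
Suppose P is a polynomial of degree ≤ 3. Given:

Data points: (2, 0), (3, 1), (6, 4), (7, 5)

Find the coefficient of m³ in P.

0

Write P(m) = am³ + bm² + cm + d; the 4 given values yield a linear system in the 4 coefficients.
Solving, the top 2 coefficients vanish, and P(m) = m - 2.
The coefficient of m³ is 0.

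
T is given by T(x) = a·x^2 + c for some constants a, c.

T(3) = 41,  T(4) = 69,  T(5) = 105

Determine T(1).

From T(3) = 41 and T(4) = 69: 9a + c = 41 and 16a + c = 69.
Subtracting: 7a = 28, so a = 4; then c = 41 − 4·9 = 5.
So T(x) = 4x² + 5, and T(1) = 9.

9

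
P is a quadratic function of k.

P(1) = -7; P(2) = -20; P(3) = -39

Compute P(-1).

1

Write P(k) = ak² + bk + c; the 3 given values yield a linear system in the 3 coefficients.
Solving, P(k) = -3k² - 4k.
Then P(-1) = 1.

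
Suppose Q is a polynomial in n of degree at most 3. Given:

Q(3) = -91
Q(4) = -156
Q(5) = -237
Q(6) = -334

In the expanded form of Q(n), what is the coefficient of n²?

Write Q(n) = an³ + bn² + cn + d; the 4 given values yield a linear system in the 4 coefficients.
Solving, the leading coefficient vanishes, and Q(n) = -8n² - 9n + 8.
The coefficient of n² is -8.

-8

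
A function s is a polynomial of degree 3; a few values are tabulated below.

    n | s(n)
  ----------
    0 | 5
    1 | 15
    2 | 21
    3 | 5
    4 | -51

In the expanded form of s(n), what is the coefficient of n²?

Write s(n) = an³ + bn² + cn + d; the 5 given values yield a linear system in the 4 coefficients.
Solving, s(n) = -3n³ + 7n² + 6n + 5.
The coefficient of n² is 7.

7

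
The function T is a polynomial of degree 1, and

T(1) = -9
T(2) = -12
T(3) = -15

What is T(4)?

-18

Write T(n) = an + b; the 3 given values yield a linear system in the 2 coefficients.
Solving, T(n) = -3n - 6.
Then T(4) = -18.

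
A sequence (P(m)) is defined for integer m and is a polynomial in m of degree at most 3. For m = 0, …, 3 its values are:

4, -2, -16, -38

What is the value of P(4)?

-68

Write P(m) = am³ + bm² + cm + d; the 4 given values yield a linear system in the 4 coefficients.
Solving, the leading coefficient vanishes, and P(m) = -4m² - 2m + 4.
Then P(4) = -68.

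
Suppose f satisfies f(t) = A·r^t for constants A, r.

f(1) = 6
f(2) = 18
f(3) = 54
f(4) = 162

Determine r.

Consecutive ratio: 18/6 = 3, and 54/18 = 3, so r = 3.
Then A·3^1 = 6 gives A = 2, and f(t) = 2·3^t.

3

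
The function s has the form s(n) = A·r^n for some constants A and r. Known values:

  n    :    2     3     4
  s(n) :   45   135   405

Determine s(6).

Consecutive ratio: 135/45 = 3, and 405/135 = 3, so r = 3.
Then A·3^2 = 45 gives A = 5, and s(n) = 5·3^n.
s(6) = 5·3^6 = 3645.

3645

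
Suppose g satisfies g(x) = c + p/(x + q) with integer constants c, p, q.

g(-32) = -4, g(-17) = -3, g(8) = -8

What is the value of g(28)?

-6

(g(x) − c)(x + q) = p for each data point; the three points give a linear system in c and q, then p follows.
Solving: c = -5, q = 2, p = -30, so g(x) = -5 − 30/(x + 2).
Then g(28) = -5 − 30/30 = -6.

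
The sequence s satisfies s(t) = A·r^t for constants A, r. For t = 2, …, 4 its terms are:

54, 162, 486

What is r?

3

Consecutive ratio: 162/54 = 3, and 486/162 = 3, so r = 3.
Then A·3^2 = 54 gives A = 6, and s(t) = 6·3^t.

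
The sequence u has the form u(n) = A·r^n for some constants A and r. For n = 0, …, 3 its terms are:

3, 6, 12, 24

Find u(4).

Consecutive ratio: 6/3 = 2, and 12/6 = 2, so r = 2.
Then A·2^0 = 3 gives A = 3, and u(n) = 3·2^n.
u(4) = 3·2^4 = 48.

48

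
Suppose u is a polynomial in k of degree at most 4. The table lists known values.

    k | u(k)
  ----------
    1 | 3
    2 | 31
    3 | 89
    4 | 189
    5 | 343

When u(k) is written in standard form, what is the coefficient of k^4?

Write u(k) = ak^4 + bk³ + ck² + dk + e; the 5 given values yield a linear system in the 5 coefficients.
Solving, the leading coefficient vanishes, and u(k) = 2k³ + 3k² + 5k - 7.
The coefficient of k^4 is 0.

0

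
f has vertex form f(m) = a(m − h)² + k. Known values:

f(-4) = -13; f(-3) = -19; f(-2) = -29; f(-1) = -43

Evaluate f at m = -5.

-11

First differences -6, -10, -14; second difference -4 = 2a, so a = -2.
Expanding, the m-coefficient is −2ah = 4h; matching it to the data gives h = -5, and then k = -11.
So f(m) = -2(m + 5)² − 11.
f(-5) = -2·0² − 11 = -11.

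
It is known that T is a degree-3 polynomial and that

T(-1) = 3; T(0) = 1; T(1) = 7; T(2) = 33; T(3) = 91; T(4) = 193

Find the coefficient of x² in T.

4

First differences: -2, 6, 26, 58, 102. Second differences: 8, 20, 32, 44. Third differences: 12, 12, 12.
Level-3 differences are constant, so T has degree 3.
Fitting a degree-3 polynomial gives T(x) = 2x³ + 4x² + 1.
The coefficient of x² is 4.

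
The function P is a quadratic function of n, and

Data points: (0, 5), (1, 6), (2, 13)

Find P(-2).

Write P(n) = an² + bn + c; the 3 given values yield a linear system in the 3 coefficients.
Solving, P(n) = 3n² - 2n + 5.
Then P(-2) = 21.

21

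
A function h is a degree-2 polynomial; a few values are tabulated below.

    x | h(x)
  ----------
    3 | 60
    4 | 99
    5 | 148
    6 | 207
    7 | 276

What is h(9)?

Write h(x) = ax² + bx + c; the 5 given values yield a linear system in the 3 coefficients.
Solving, h(x) = 5x² + 4x + 3.
Then h(9) = 444.

444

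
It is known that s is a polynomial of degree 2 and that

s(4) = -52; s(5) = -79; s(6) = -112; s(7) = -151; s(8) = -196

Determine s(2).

First differences: -27, -33, -39, -45. Second differences: -6, -6, -6.
Level-2 differences are constant, so s has degree 2.
Fitting a degree-2 polynomial gives s(t) = -3t² - 4.
Then s(2) = -16.

-16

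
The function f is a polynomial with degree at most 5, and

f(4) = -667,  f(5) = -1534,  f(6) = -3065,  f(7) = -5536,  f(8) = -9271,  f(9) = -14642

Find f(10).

-22069

First differences: -867, -1531, -2471, -3735, -5371. Second differences: -664, -940, -1264, -1636. Third differences: -276, -324, -372. Fourth differences: -48, -48.
Level-4 differences are constant, so f has degree 4.
Fitting a degree-4 polynomial gives f(t) = -2t^4 - 2t³ - 7t + 1.
Then f(10) = -22069.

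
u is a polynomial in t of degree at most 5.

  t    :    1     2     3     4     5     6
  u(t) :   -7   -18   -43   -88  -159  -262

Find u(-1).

First differences: -11, -25, -45, -71, -103. Second differences: -14, -20, -26, -32. Third differences: -6, -6, -6.
Level-3 differences are constant, so u has degree 3.
Fitting a degree-3 polynomial gives u(t) = -t³ - t² - t - 4.
Then u(-1) = -3.

-3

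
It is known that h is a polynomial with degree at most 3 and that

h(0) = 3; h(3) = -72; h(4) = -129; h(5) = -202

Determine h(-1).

-4

Write h(k) = ak³ + bk² + ck + d; the 4 given values yield a linear system in the 4 coefficients.
Solving, the leading coefficient vanishes, and h(k) = -8k² - k + 3.
Then h(-1) = -4.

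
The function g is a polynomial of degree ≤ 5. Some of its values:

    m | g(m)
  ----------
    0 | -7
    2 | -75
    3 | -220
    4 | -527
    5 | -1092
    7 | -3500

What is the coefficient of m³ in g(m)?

Write g(m) = am^5 + bm^4 + cm³ + dm² + em + p; the 6 given values yield a linear system in the 6 coefficients.
Solving, the leading coefficient vanishes, and g(m) = -m^4 - 2m³ - 8m² - 2m - 7.
The coefficient of m³ is -2.

-2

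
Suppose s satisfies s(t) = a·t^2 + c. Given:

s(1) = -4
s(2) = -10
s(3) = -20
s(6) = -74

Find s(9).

-164

From s(1) = -4 and s(2) = -10: 1a + c = -4 and 4a + c = -10.
Subtracting: 3a = -6, so a = -2; then c = -4 − (-2)·1 = -2.
So s(t) = -2t² − 2, and s(9) = -164.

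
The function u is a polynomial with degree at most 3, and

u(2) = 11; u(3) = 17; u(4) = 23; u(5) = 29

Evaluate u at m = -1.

Write u(m) = am³ + bm² + cm + d; the 4 given values yield a linear system in the 4 coefficients.
Solving, the top 2 coefficients vanish, and u(m) = 6m - 1.
Then u(-1) = -7.

-7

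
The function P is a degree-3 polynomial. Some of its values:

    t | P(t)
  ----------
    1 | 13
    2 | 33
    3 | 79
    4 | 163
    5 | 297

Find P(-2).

-11

First differences: 20, 46, 84, 134. Second differences: 26, 38, 50. Third differences: 12, 12.
Level-3 differences are constant, so P has degree 3.
Fitting a degree-3 polynomial gives P(t) = 2t³ + t² + 3t + 7.
Then P(-2) = -11.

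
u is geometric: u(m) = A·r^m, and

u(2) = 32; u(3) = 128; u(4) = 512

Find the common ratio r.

4

Consecutive ratio: 128/32 = 4, and 512/128 = 4, so r = 4.
Then A·4^2 = 32 gives A = 2, and u(m) = 2·4^m.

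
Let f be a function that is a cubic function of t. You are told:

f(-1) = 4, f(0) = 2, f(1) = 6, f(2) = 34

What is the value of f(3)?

104

Write f(t) = at³ + bt² + ct + d; the 4 given values yield a linear system in the 4 coefficients.
Solving, f(t) = 3t³ + 3t² - 2t + 2.
Then f(3) = 104.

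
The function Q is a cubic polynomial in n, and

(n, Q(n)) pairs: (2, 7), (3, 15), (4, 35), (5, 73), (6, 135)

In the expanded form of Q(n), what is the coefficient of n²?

First differences: 8, 20, 38, 62. Second differences: 12, 18, 24. Third differences: 6, 6.
Level-3 differences are constant, so Q has degree 3.
Fitting a degree-3 polynomial gives Q(n) = n³ - 3n² + 4n + 3.
The coefficient of n² is -3.

-3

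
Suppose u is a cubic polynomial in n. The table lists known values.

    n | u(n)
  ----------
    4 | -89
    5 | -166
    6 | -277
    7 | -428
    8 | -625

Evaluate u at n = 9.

Write u(n) = an³ + bn² + cn + d; the 5 given values yield a linear system in the 4 coefficients.
Solving, u(n) = -n³ - 2n² + 2n - 1.
Then u(9) = -874.

-874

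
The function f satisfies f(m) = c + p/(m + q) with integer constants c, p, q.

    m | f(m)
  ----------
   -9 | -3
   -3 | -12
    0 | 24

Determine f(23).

(f(m) − c)(m + q) = p for each data point; the three points give a linear system in c and q, then p follows.
Solving: c = 0, q = 1, p = 24, so f(m) = 24/(m + 1).
Then f(23) = 0 + 24/24 = 1.

1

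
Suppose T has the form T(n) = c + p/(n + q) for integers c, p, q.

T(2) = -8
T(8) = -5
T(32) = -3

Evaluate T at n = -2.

-20

(T(n) − c)(n + q) = p for each data point; the three points give a linear system in c and q, then p follows.
Solving: c = -2, q = 4, p = -36, so T(n) = -2 − 36/(n + 4).
Then T(-2) = -2 − 36/2 = -20.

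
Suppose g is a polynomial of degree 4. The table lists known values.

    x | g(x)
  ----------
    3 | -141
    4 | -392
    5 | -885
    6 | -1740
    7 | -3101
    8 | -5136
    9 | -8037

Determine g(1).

-5

First differences: -251, -493, -855, -1361, -2035, -2901. Second differences: -242, -362, -506, -674, -866. Third differences: -120, -144, -168, -192. Fourth differences: -24, -24, -24.
Level-4 differences are constant, so g has degree 4.
Fitting a degree-4 polynomial gives g(x) = -x^4 - 2x³ - 2x.
Then g(1) = -5.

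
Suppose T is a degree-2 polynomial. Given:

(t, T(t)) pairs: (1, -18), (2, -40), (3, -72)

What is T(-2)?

Write T(t) = at² + bt + c; the 3 given values yield a linear system in the 3 coefficients.
Solving, T(t) = -5t² - 7t - 6.
Then T(-2) = -12.

-12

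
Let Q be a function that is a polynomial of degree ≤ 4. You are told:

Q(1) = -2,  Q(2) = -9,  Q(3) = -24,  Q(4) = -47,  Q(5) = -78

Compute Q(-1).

First differences: -7, -15, -23, -31. Second differences: -8, -8, -8.
Level-2 differences are constant, so Q has degree 2.
Fitting a degree-2 polynomial gives Q(k) = -4k² + 5k - 3.
Then Q(-1) = -12.

-12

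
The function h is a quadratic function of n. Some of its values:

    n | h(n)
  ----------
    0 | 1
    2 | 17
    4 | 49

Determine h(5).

Write h(n) = an² + bn + c; the 3 given values yield a linear system in the 3 coefficients.
Solving, h(n) = 2n² + 4n + 1.
Then h(5) = 71.

71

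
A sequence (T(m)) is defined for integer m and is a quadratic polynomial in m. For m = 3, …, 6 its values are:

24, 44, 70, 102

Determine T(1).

First differences: 20, 26, 32. Second differences: 6, 6.
Level-2 differences are constant, so T has degree 2.
Fitting a degree-2 polynomial gives T(m) = 3m² - m.
Then T(1) = 2.

2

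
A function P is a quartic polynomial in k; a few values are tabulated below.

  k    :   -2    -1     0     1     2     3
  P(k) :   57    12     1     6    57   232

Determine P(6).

3001

Write P(k) = ak^4 + bk³ + ck² + dk + e; the 6 given values yield a linear system in the 5 coefficients.
Solving, P(k) = 2k^4 + k³ + 6k² - 4k + 1.
Then P(6) = 3001.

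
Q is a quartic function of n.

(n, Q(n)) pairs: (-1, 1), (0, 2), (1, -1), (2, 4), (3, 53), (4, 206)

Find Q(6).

1184

First differences: 1, -3, 5, 49, 153. Second differences: -4, 8, 44, 104. Third differences: 12, 36, 60. Fourth differences: 24, 24.
Level-4 differences are constant, so Q has degree 4.
Fitting a degree-4 polynomial gives Q(n) = n^4 - 3n² - n + 2.
Then Q(6) = 1184.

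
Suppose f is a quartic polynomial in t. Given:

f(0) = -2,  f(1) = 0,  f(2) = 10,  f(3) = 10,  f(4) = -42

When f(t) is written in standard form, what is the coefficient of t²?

2

Write f(t) = at^4 + bt³ + ct² + dt + e; the 5 given values yield a linear system in the 5 coefficients.
Solving, f(t) = -t^4 + 3t³ + 2t² - 2t - 2.
The coefficient of t² is 2.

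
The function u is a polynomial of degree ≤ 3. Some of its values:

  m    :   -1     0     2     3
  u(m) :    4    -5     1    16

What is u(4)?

39

Write u(m) = am³ + bm² + cm + d; the 4 given values yield a linear system in the 4 coefficients.
Solving, the leading coefficient vanishes, and u(m) = 4m² - 5m - 5.
Then u(4) = 39.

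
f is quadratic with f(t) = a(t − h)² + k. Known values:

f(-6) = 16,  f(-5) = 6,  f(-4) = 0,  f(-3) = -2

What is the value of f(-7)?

First differences -10, -6, -2; second difference 4 = 2a, so a = 2.
Expanding, the t-coefficient is −2ah = -4h; matching it to the data gives h = -3, and then k = -2.
So f(t) = 2(t + 3)² − 2.
f(-7) = 2·(-4)² − 2 = 30.

30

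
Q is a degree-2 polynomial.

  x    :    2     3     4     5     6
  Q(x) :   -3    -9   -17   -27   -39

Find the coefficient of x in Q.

-1

Write Q(x) = ax² + bx + c; the 5 given values yield a linear system in the 3 coefficients.
Solving, Q(x) = -x² - x + 3.
The coefficient of x is -1.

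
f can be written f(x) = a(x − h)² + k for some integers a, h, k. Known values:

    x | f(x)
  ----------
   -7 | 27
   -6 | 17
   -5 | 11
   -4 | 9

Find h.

-4

First differences -10, -6, -2; second difference 4 = 2a, so a = 2.
Expanding, the x-coefficient is −2ah = -4h; matching it to the data gives h = -4, and then k = 9.
So f(x) = 2(x + 4)² + 9.
Hence h = -4.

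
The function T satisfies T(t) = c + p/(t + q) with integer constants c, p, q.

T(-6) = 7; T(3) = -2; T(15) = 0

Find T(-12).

(T(t) − c)(t + q) = p for each data point; the three points give a linear system in c and q, then p follows.
Solving: c = 1, q = 3, p = -18, so T(t) = 1 − 18/(t + 3).
Then T(-12) = 1 − 18/(-9) = 3.

3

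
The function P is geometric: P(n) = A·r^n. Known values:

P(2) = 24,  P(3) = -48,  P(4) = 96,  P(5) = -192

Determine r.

-2

Consecutive ratio: -48/24 = -2, and 96/(-48) = -2, so r = -2.
Then A·(-2)^2 = 24 gives A = 6, and P(n) = 6·(-2)^n.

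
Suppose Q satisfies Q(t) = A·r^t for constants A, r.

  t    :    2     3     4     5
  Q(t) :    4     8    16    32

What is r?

2

Consecutive ratio: 8/4 = 2, and 16/8 = 2, so r = 2.
Then A·2^2 = 4 gives A = 1, and Q(t) = 1·2^t.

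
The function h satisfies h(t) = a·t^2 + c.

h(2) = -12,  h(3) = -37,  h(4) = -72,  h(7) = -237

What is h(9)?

From h(2) = -12 and h(3) = -37: 4a + c = -12 and 9a + c = -37.
Subtracting: 5a = -25, so a = -5; then c = -12 − (-5)·4 = 8.
So h(t) = -5t² + 8, and h(9) = -397.

-397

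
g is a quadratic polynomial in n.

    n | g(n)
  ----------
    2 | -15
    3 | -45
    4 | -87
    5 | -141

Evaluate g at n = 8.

-375

First differences: -30, -42, -54. Second differences: -12, -12.
Level-2 differences are constant, so g has degree 2.
Fitting a degree-2 polynomial gives g(n) = -6n² + 9.
Then g(8) = -375.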